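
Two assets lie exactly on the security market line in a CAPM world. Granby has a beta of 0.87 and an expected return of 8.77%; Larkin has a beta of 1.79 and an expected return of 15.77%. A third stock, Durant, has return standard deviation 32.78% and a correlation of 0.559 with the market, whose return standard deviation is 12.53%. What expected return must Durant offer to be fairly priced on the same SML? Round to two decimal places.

MRP = (15.77% − 8.77%) / (1.79 − 0.87) = 7.6087%
R_f = 8.77% − 0.87 × 7.6087% = 2.1504%
β_Durant = ρ·σ_i/σ_m = 0.559 × 32.78 / 12.53 = 1.4624
E(R_Durant) = R_f + β × MRP = 2.1504% + 1.4624 × 7.6087% = 13.28%

13.28%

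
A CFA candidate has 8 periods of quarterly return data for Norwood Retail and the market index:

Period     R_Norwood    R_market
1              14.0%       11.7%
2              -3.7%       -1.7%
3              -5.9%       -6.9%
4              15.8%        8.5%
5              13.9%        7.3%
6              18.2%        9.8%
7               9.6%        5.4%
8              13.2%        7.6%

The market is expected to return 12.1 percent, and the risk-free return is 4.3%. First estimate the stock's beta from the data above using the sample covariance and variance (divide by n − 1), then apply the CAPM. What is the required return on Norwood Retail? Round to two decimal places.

Mean R_i = (14.0 − 3.7 − 5.9 + 15.8 + 13.9 + 18.2 + 9.6 + 13.2) / 8 = 9.3875%
Mean R_m = (11.7 − 1.7 − 6.9 + 8.5 + 7.3 + 9.8 + 5.4 + 7.6) / 8 = 5.2125%
Σ(R_i − R̄_i)(R_m − R̄_m) = 385.6313  ⇒  Cov = 385.6313 / 7 = 55.0902
Σ(R_m − R̄_m)² = 278.5288  ⇒  Var(R_m) = 278.5288 / 7 = 39.7898
β = Cov / Var(R_m) = 55.0902 / 39.7898 = 1.3845
MRP = 12.1% − 4.3% = 7.80%
E(R) = R_f + β × MRP = 4.3% + 1.3845 × 7.8% = 15.10%

15.10%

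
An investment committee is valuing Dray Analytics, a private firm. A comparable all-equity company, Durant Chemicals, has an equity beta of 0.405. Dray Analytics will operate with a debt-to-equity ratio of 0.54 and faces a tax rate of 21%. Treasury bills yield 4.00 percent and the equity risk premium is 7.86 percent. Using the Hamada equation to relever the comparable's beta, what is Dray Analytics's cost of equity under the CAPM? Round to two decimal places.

8.54%

β_L = β_U × [1 + (1 − t)(D/E)] = 0.405 × [1 + (1 − 0.21) × 0.54]
    = 0.405 × [1 + 0.79 × 0.54] = 0.405 × 1.4266 = 0.5778
E(R) = R_f + β_L × MRP = 4.00% + 0.5778 × 7.86% = 8.54%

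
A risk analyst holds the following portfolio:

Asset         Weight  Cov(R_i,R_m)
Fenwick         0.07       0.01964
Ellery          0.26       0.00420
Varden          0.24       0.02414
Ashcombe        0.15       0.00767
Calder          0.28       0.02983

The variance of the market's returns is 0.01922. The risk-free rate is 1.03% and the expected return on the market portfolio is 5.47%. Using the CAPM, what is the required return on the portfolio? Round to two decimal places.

β_Fenwick = 0.01964 / 0.01922 = 1.0219
β_Ellery = 0.00420 / 0.01922 = 0.2185
β_Varden = 0.02414 / 0.01922 = 1.2560
β_Ashcombe = 0.00767 / 0.01922 = 0.3991
β_Calder = 0.02983 / 0.01922 = 1.5520
β_P = Σ w_i β_i = 0.07×1.0219 + 0.26×0.2185 + 0.24×1.2560 + 0.15×0.3991 + 0.28×1.5520 = 0.9242
MRP = 5.47% − 1.03% = 4.44%
E(R_P) = R_f + β_P × MRP = 1.03% + 0.9242 × 4.44% = 5.13%

5.13%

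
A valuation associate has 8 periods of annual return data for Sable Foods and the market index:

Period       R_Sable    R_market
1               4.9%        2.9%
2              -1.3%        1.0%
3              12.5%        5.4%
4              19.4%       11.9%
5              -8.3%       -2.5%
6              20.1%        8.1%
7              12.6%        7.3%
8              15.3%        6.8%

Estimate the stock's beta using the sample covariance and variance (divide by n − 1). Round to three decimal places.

Mean R_i = (4.9 − 1.3 + 12.5 + 19.4 − 8.3 + 20.1 + 12.6 + 15.3) / 8 = 9.4000%
Mean R_m = (2.9 + 1.0 + 5.4 + 11.9 − 2.5 + 8.1 + 7.3 + 6.8) / 8 = 5.1125%
Σ(R_i − R̄_i)(R_m − R̄_m) = 306.3900  ⇒  Cov = 306.3900 / 7 = 43.7700
Σ(R_m − R̄_m)² = 142.4688  ⇒  Var(R_m) = 142.4688 / 7 = 20.3527
β = Cov / Var(R_m) = 43.7700 / 20.3527 = 2.1506

2.151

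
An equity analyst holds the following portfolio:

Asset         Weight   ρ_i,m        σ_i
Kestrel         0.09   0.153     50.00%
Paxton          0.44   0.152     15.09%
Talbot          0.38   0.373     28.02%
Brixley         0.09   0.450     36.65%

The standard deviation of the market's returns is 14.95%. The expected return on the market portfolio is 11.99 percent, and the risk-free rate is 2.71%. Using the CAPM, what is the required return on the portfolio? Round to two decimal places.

β_Kestrel = 0.153 × 50.00% / 14.95% = 0.5117
β_Paxton = 0.152 × 15.09% / 14.95% = 0.1534
β_Talbot = 0.373 × 28.02% / 14.95% = 0.6991
β_Brixley = 0.450 × 36.65% / 14.95% = 1.1032
β_P = Σ w_i β_i = 0.09×0.5117 + 0.44×0.1534 + 0.38×0.6991 + 0.09×1.1032 = 0.4785
MRP = 11.99% − 2.71% = 9.28%
E(R_P) = R_f + β_P × MRP = 2.71% + 0.4785 × 9.28% = 7.15%

7.15%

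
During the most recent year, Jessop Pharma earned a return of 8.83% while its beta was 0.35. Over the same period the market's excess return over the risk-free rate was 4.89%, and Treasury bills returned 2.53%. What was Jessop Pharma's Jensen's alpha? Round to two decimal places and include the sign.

CAPM benchmark = R_f + β(R_m − R_f) = 2.53% + 0.35 × 4.89% = 4.2415%
α = actual − benchmark = 8.83% − 4.2415% = +4.59%

+4.59%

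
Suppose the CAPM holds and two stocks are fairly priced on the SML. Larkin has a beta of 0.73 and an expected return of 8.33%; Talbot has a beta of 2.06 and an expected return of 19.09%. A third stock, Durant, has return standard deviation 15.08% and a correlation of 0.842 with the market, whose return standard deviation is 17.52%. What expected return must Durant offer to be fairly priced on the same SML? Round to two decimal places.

MRP = (19.09% − 8.33%) / (2.06 − 0.73) = 8.0902%
R_f = 8.33% − 0.73 × 8.0902% = 2.4242%
β_Durant = ρ·σ_i/σ_m = 0.842 × 15.08 / 17.52 = 0.7247
E(R_Durant) = R_f + β × MRP = 2.4242% + 0.7247 × 8.0902% = 8.29%

8.29%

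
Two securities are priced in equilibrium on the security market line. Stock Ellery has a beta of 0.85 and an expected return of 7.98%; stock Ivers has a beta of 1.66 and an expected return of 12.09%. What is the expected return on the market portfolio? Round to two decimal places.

8.74%

Both satisfy E(R) = R_f + β·MRP, so the slope of the SML is
MRP = (12.09% − 7.98%) / (1.66 − 0.85) = 4.11% / 0.81 = 5.0741%
R_f = E(R_Ellery) − β_Ellery·MRP = 7.98% − 0.85 × 5.0741% = 3.6670%
E(R_m) = R_f + MRP = 3.6670% + 5.0741% = 8.74%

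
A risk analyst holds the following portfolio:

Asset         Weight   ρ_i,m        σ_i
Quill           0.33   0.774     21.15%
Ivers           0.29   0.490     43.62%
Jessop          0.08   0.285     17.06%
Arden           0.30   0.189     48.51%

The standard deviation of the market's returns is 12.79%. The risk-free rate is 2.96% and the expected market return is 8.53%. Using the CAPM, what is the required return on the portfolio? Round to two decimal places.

9.38%

β_Quill = 0.774 × 21.15% / 12.79% = 1.2799
β_Ivers = 0.490 × 43.62% / 12.79% = 1.6711
β_Jessop = 0.285 × 17.06% / 12.79% = 0.3801
β_Arden = 0.189 × 48.51% / 12.79% = 0.7168
β_P = Σ w_i β_i = 0.33×1.2799 + 0.29×1.6711 + 0.08×0.3801 + 0.30×0.7168 = 1.1524
MRP = 8.53% − 2.96% = 5.57%
E(R_P) = R_f + β_P × MRP = 2.96% + 1.1524 × 5.57% = 9.38%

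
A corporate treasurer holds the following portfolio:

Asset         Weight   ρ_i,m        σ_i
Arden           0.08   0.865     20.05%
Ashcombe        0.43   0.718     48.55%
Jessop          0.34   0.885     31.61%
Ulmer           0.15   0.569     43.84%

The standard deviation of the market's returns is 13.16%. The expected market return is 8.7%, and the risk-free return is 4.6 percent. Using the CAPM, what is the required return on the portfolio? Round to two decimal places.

β_Arden = 0.865 × 20.05% / 13.16% = 1.3179
β_Ashcombe = 0.718 × 48.55% / 13.16% = 2.6489
β_Jessop = 0.885 × 31.61% / 13.16% = 2.1257
β_Ulmer = 0.569 × 43.84% / 13.16% = 1.8955
β_P = Σ w_i β_i = 0.08×1.3179 + 0.43×2.6489 + 0.34×2.1257 + 0.15×1.8955 = 2.2515
MRP = 8.7% − 4.6% = 4.10%
E(R_P) = R_f + β_P × MRP = 4.6% + 2.2515 × 4.1% = 13.83%

13.83%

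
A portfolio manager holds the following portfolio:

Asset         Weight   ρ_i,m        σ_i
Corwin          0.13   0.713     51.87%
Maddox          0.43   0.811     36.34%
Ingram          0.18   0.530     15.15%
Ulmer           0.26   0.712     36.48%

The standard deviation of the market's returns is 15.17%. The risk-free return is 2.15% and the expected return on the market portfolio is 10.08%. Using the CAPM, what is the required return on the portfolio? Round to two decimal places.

15.57%

β_Corwin = 0.713 × 51.87% / 15.17% = 2.4379
β_Maddox = 0.811 × 36.34% / 15.17% = 1.9428
β_Ingram = 0.530 × 15.15% / 15.17% = 0.5293
β_Ulmer = 0.712 × 36.48% / 15.17% = 1.7122
β_P = Σ w_i β_i = 0.13×2.4379 + 0.43×1.9428 + 0.18×0.5293 + 0.26×1.7122 = 1.6928
MRP = 10.08% − 2.15% = 7.93%
E(R_P) = R_f + β_P × MRP = 2.15% + 1.6928 × 7.93% = 15.57%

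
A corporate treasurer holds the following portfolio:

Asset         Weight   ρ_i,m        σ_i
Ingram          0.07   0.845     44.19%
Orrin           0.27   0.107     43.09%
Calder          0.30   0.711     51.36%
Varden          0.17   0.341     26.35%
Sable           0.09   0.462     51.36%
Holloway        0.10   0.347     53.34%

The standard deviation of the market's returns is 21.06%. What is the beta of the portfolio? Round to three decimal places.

β_Ingram = 0.845 × 44.19% / 21.06% = 1.7731
β_Orrin = 0.107 × 43.09% / 21.06% = 0.2189
β_Calder = 0.711 × 51.36% / 21.06% = 1.7339
β_Varden = 0.341 × 26.35% / 21.06% = 0.4267
β_Sable = 0.462 × 51.36% / 21.06% = 1.1267
β_Holloway = 0.347 × 53.34% / 21.06% = 0.8789
β_P = Σ w_i β_i = 0.07×1.7731 + 0.27×0.2189 + 0.30×1.7339 + 0.17×0.4267 + 0.09×1.1267 + 0.10×0.8789 = 0.9652

0.965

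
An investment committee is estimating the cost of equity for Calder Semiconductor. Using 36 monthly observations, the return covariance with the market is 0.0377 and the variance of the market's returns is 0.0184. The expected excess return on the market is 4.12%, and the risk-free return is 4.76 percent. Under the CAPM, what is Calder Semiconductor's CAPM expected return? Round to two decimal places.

β = Cov(R_i, R_m) / Var(R_m) = 0.0377 / 0.0184 = 2.0489
E(R) = R_f + β × MRP = 4.76% + 2.0489 × 4.12% = 13.20%

13.20%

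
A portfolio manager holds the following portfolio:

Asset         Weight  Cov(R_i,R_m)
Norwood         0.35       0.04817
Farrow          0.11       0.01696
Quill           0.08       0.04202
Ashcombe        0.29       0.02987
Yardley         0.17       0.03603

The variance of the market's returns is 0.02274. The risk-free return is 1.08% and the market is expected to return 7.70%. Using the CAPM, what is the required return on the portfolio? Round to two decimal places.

β_Norwood = 0.04817 / 0.02274 = 2.1183
β_Farrow = 0.01696 / 0.02274 = 0.7458
β_Quill = 0.04202 / 0.02274 = 1.8478
β_Ashcombe = 0.02987 / 0.02274 = 1.3135
β_Yardley = 0.03603 / 0.02274 = 1.5844
β_P = Σ w_i β_i = 0.35×2.1183 + 0.11×0.7458 + 0.08×1.8478 + 0.29×1.3135 + 0.17×1.5844 = 1.6215
MRP = 7.70% − 1.08% = 6.62%
E(R_P) = R_f + β_P × MRP = 1.08% + 1.6215 × 6.62% = 11.81%

11.81%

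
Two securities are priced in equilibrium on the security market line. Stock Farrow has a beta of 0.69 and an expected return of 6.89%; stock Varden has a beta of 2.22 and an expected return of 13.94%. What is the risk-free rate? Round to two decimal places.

Both satisfy E(R) = R_f + β·MRP, so the slope of the SML is
MRP = (13.94% − 6.89%) / (2.22 − 0.69) = 7.05% / 1.53 = 4.6078%
R_f = E(R_Farrow) − β_Farrow·MRP = 6.89% − 0.69 × 4.6078% = 3.7106%

3.71%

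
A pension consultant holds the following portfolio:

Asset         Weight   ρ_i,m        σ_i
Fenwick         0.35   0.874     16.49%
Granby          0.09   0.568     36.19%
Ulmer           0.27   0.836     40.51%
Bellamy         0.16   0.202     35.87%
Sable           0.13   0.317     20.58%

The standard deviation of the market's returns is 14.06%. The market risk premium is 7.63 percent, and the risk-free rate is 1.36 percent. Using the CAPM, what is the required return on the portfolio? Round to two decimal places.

11.15%

β_Fenwick = 0.874 × 16.49% / 14.06% = 1.0251
β_Granby = 0.568 × 36.19% / 14.06% = 1.4620
β_Ulmer = 0.836 × 40.51% / 14.06% = 2.4087
β_Bellamy = 0.202 × 35.87% / 14.06% = 0.5153
β_Sable = 0.317 × 20.58% / 14.06% = 0.4640
β_P = Σ w_i β_i = 0.35×1.0251 + 0.09×1.4620 + 0.27×2.4087 + 0.16×0.5153 + 0.13×0.4640 = 1.2835
E(R_P) = R_f + β_P × MRP = 1.36% + 1.2835 × 7.63% = 11.15%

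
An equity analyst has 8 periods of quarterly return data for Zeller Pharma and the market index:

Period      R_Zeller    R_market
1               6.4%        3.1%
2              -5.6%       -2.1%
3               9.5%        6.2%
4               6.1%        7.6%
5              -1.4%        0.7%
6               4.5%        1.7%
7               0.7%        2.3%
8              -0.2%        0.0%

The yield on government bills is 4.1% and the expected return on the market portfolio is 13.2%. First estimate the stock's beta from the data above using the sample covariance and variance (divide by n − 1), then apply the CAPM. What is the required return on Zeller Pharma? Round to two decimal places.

16.39%

Mean R_i = (6.4 − 5.6 + 9.5 + 6.1 − 1.4 + 4.5 + 0.7 − 0.2) / 8 = 2.5000%
Mean R_m = (3.1 − 2.1 + 6.2 + 7.6 + 0.7 + 1.7 + 2.3 + 0.0) / 8 = 2.4375%
Σ(R_i − R̄_i)(R_m − R̄_m) = 96.3900  ⇒  Cov = 96.3900 / 7 = 13.7700
Σ(R_m − R̄_m)² = 71.3588  ⇒  Var(R_m) = 71.3588 / 7 = 10.1941
β = Cov / Var(R_m) = 13.7700 / 10.1941 = 1.3508
MRP = 13.2% − 4.1% = 9.10%
E(R) = R_f + β × MRP = 4.1% + 1.3508 × 9.1% = 16.39%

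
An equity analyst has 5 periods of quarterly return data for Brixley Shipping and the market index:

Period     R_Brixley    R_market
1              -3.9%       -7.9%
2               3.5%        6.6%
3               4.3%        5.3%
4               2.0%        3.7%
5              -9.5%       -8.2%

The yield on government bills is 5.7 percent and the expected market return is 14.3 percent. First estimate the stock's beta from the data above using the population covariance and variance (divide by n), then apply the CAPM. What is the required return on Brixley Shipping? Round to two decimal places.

Mean R_i = (-3.9 + 3.5 + 4.3 + 2.0 − 9.5) / 5 = -0.7200%
Mean R_m = (-7.9 + 6.6 + 5.3 + 3.7 − 8.2) / 5 = -0.1000%
Σ(R_i − R̄_i)(R_m − R̄_m) = 161.6400  ⇒  Cov = 161.6400 / 5 = 32.3280
Σ(R_m − R̄_m)² = 214.9400  ⇒  Var(R_m) = 214.9400 / 5 = 42.9880
β = Cov / Var(R_m) = 32.3280 / 42.9880 = 0.7520
MRP = 14.3% − 5.7% = 8.60%
E(R) = R_f + β × MRP = 5.7% + 0.7520 × 8.6% = 12.17%

12.17%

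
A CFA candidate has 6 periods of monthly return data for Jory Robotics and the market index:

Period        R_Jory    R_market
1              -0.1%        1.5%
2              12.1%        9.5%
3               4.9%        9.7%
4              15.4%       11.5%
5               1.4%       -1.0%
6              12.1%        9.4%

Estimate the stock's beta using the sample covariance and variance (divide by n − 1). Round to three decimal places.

Mean R_i = (-0.1 + 12.1 + 4.9 + 15.4 + 1.4 + 12.1) / 6 = 7.6333%
Mean R_m = (1.5 + 9.5 + 9.7 + 11.5 − 1.0 + 9.4) / 6 = 6.7667%
Σ(R_i − R̄_i)(R_m − R̄_m) = 141.8567  ⇒  Cov = 141.8567 / 5 = 28.3713
Σ(R_m − R̄_m)² = 133.4733  ⇒  Var(R_m) = 133.4733 / 5 = 26.6947
β = Cov / Var(R_m) = 28.3713 / 26.6947 = 1.0628

1.063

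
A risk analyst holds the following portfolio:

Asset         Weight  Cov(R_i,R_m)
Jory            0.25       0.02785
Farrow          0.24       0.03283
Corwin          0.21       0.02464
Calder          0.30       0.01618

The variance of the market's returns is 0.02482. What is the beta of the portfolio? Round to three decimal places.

1.002

β_Jory = 0.02785 / 0.02482 = 1.1221
β_Farrow = 0.03283 / 0.02482 = 1.3227
β_Corwin = 0.02464 / 0.02482 = 0.9927
β_Calder = 0.01618 / 0.02482 = 0.6519
β_P = Σ w_i β_i = 0.25×1.1221 + 0.24×1.3227 + 0.21×0.9927 + 0.30×0.6519 = 1.0020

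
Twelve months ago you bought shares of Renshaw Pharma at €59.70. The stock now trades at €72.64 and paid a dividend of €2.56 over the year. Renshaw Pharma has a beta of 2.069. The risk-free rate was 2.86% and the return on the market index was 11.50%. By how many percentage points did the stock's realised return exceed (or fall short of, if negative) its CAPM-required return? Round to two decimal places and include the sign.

Realised HPR = (P1 + D1 − P0) / P0 = (72.64 + 2.56 − 59.70) / 59.70 = 15.50 / 59.70 = 25.9631%
MRP = 11.50% − 2.86% = 8.64%
CAPM required = R_f + β·MRP = 2.86% + 2.069 × 8.64% = 20.73616%
α = realised − required = 25.9631% − 20.73616% = +5.23%

+5.23%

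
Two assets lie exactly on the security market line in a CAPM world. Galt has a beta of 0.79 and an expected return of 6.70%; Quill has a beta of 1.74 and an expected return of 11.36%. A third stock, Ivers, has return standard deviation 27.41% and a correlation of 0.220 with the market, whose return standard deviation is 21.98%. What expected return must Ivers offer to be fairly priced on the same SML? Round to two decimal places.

4.17%

MRP = (11.36% − 6.70%) / (1.74 − 0.79) = 4.9053%
R_f = 6.70% − 0.79 × 4.9053% = 2.8248%
β_Ivers = ρ·σ_i/σ_m = 0.220 × 27.41 / 21.98 = 0.2743
E(R_Ivers) = R_f + β × MRP = 2.8248% + 0.2743 × 4.9053% = 4.17%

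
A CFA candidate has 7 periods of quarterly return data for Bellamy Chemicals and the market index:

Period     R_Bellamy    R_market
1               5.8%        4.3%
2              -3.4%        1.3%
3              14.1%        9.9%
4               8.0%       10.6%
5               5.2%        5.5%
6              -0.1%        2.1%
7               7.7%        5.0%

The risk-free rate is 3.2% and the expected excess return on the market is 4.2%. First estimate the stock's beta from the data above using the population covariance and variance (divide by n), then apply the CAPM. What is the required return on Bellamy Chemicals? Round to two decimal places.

Mean R_i = (5.8 − 3.4 + 14.1 + 8.0 + 5.2 − 0.1 + 7.7) / 7 = 5.3286%
Mean R_m = (4.3 + 1.3 + 9.9 + 10.6 + 5.5 + 2.1 + 5.0) / 7 = 5.5286%
Σ(R_i − R̄_i)(R_m − R̄_m) = 105.5843  ⇒  Cov = 105.5843 / 7 = 15.0835
Σ(R_m − R̄_m)² = 76.2543  ⇒  Var(R_m) = 76.2543 / 7 = 10.8935
β = Cov / Var(R_m) = 15.0835 / 10.8935 = 1.3846
E(R) = R_f + β × MRP = 3.2% + 1.3846 × 4.2% = 9.02%

9.02%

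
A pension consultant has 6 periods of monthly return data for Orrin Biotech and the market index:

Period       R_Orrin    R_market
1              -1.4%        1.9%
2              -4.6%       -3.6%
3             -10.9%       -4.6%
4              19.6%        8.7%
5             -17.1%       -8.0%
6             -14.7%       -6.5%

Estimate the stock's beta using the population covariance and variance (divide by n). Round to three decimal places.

2.091

Mean R_i = (-1.4 − 4.6 − 10.9 + 19.6 − 17.1 − 14.7) / 6 = -4.8500%
Mean R_m = (1.9 − 3.6 − 4.6 + 8.7 − 8.0 − 6.5) / 6 = -2.0167%
Σ(R_i − R̄_i)(R_m − R̄_m) = 408.2250  ⇒  Cov = 408.2250 / 6 = 68.0375
Σ(R_m − R̄_m)² = 195.2683  ⇒  Var(R_m) = 195.2683 / 6 = 32.5447
β = Cov / Var(R_m) = 68.0375 / 32.5447 = 2.0906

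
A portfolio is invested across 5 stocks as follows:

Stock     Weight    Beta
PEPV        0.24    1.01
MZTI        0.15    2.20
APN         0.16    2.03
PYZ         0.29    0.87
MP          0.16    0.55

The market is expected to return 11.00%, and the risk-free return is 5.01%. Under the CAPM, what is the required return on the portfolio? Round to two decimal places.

β_P = Σ w_i β_i = 0.24×1.01 + 0.15×2.20 + 0.16×2.03 + 0.29×0.87 + 0.16×0.55 = 1.2375
MRP = 11.00% − 5.01% = 5.99%
E(R_P) = R_f + β_P × MRP = 5.01% + 1.2375 × 5.99% = 12.42%

12.42%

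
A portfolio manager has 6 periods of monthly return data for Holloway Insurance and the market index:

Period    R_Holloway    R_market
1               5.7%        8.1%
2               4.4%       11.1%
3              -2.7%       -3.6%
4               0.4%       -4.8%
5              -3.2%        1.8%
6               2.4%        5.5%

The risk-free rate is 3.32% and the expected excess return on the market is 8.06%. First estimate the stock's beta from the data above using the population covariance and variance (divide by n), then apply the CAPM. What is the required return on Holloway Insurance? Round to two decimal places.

6.85%

Mean R_i = (5.7 + 4.4 − 2.7 + 0.4 − 3.2 + 2.4) / 6 = 1.1667%
Mean R_m = (8.1 + 11.1 − 3.6 − 4.8 + 1.8 + 5.5) / 6 = 3.0167%
Σ(R_i − R̄_i)(R_m − R̄_m) = 89.1333  ⇒  Cov = 89.1333 / 6 = 14.8556
Σ(R_m − R̄_m)² = 203.7083  ⇒  Var(R_m) = 203.7083 / 6 = 33.9514
β = Cov / Var(R_m) = 14.8556 / 33.9514 = 0.4376
E(R) = R_f + β × MRP = 3.32% + 0.4376 × 8.06% = 6.85%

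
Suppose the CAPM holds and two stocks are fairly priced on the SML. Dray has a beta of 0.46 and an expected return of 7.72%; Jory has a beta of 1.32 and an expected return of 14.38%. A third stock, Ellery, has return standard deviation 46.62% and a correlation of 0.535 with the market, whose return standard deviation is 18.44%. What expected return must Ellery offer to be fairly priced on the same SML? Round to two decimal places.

MRP = (14.38% − 7.72%) / (1.32 − 0.46) = 7.7442%
R_f = 7.72% − 0.46 × 7.7442% = 4.1577%
β_Ellery = ρ·σ_i/σ_m = 0.535 × 46.62 / 18.44 = 1.3526
E(R_Ellery) = R_f + β × MRP = 4.1577% + 1.3526 × 7.7442% = 14.63%

14.63%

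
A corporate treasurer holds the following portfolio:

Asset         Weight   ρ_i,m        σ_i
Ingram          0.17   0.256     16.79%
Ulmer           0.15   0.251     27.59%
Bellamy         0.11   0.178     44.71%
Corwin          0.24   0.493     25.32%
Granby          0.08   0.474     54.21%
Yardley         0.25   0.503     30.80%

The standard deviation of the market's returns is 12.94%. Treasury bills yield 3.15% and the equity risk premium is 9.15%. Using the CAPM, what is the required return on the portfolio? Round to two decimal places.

11.33%

β_Ingram = 0.256 × 16.79% / 12.94% = 0.3322
β_Ulmer = 0.251 × 27.59% / 12.94% = 0.5352
β_Bellamy = 0.178 × 44.71% / 12.94% = 0.6150
β_Corwin = 0.493 × 25.32% / 12.94% = 0.9647
β_Granby = 0.474 × 54.21% / 12.94% = 1.9857
β_Yardley = 0.503 × 30.80% / 12.94% = 1.1972
β_P = Σ w_i β_i = 0.17×0.3322 + 0.15×0.5352 + 0.11×0.6150 + 0.24×0.9647 + 0.08×1.9857 + 0.25×1.1972 = 0.8941
E(R_P) = R_f + β_P × MRP = 3.15% + 0.8941 × 9.15% = 11.33%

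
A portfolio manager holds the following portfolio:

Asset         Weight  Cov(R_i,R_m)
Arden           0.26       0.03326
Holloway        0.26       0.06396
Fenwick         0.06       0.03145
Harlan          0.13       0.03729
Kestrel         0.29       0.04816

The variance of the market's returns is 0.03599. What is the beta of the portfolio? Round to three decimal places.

β_Arden = 0.03326 / 0.03599 = 0.9241
β_Holloway = 0.06396 / 0.03599 = 1.7772
β_Fenwick = 0.03145 / 0.03599 = 0.8739
β_Harlan = 0.03729 / 0.03599 = 1.0361
β_Kestrel = 0.04816 / 0.03599 = 1.3381
β_P = Σ w_i β_i = 0.26×0.9241 + 0.26×1.7772 + 0.06×0.8739 + 0.13×1.0361 + 0.29×1.3381 = 1.2775

1.278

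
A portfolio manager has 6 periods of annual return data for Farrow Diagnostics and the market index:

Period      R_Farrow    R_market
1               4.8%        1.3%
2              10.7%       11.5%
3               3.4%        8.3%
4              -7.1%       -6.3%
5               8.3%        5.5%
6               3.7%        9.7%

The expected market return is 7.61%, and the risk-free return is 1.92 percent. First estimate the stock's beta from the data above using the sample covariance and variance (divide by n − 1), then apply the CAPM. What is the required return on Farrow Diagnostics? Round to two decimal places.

Mean R_i = (4.8 + 10.7 + 3.4 − 7.1 + 8.3 + 3.7) / 6 = 3.9667%
Mean R_m = (1.3 + 11.5 + 8.3 − 6.3 + 5.5 + 9.7) / 6 = 5.0000%
Σ(R_i − R̄_i)(R_m − R̄_m) = 164.7800  ⇒  Cov = 164.7800 / 5 = 32.9560
Σ(R_m − R̄_m)² = 216.8600  ⇒  Var(R_m) = 216.8600 / 5 = 43.3720
β = Cov / Var(R_m) = 32.9560 / 43.3720 = 0.7598
MRP = 7.61% − 1.92% = 5.69%
E(R) = R_f + β × MRP = 1.92% + 0.7598 × 5.69% = 6.24%

6.24%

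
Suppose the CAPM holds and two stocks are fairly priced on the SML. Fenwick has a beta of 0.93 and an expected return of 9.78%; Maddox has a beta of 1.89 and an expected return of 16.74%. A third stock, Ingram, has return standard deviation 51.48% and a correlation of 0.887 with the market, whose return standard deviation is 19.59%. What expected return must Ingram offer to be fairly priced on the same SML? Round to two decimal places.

MRP = (16.74% − 9.78%) / (1.89 − 0.93) = 7.2500%
R_f = 9.78% − 0.93 × 7.2500% = 3.0375%
β_Ingram = ρ·σ_i/σ_m = 0.887 × 51.48 / 19.59 = 2.3309
E(R_Ingram) = R_f + β × MRP = 3.0375% + 2.3309 × 7.2500% = 19.94%

19.94%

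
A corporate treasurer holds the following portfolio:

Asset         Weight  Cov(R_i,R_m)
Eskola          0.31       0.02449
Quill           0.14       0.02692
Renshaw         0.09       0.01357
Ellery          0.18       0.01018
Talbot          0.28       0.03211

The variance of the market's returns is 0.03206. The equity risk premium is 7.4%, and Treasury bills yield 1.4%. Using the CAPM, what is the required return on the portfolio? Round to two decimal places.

6.80%

β_Eskola = 0.02449 / 0.03206 = 0.7639
β_Quill = 0.02692 / 0.03206 = 0.8397
β_Renshaw = 0.01357 / 0.03206 = 0.4233
β_Ellery = 0.01018 / 0.03206 = 0.3175
β_Talbot = 0.03211 / 0.03206 = 1.0016
β_P = Σ w_i β_i = 0.31×0.7639 + 0.14×0.8397 + 0.09×0.4233 + 0.18×0.3175 + 0.28×1.0016 = 0.7301
E(R_P) = R_f + β_P × MRP = 1.4% + 0.7301 × 7.4% = 6.80%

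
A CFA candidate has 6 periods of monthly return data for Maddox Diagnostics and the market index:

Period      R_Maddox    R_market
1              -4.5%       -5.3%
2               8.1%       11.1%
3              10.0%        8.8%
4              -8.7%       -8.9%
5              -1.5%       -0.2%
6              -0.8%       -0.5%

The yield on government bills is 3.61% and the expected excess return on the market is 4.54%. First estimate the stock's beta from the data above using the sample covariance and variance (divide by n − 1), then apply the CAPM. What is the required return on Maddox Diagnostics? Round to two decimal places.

Mean R_i = (-4.5 + 8.1 + 10.0 − 8.7 − 1.5 − 0.8) / 6 = 0.4333%
Mean R_m = (-5.3 + 11.1 + 8.8 − 8.9 − 0.2 − 0.5) / 6 = 0.8333%
Σ(R_i − R̄_i)(R_m − R̄_m) = 277.7233  ⇒  Cov = 277.7233 / 5 = 55.5447
Σ(R_m − R̄_m)² = 304.0733  ⇒  Var(R_m) = 304.0733 / 5 = 60.8147
β = Cov / Var(R_m) = 55.5447 / 60.8147 = 0.9133
E(R) = R_f + β × MRP = 3.61% + 0.9133 × 4.54% = 7.76%

7.76%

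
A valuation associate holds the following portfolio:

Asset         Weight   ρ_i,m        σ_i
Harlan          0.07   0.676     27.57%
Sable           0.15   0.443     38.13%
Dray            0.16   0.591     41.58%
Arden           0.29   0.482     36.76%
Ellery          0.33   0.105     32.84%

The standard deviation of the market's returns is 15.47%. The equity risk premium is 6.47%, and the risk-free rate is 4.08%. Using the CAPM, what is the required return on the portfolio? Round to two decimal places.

β_Harlan = 0.676 × 27.57% / 15.47% = 1.2047
β_Sable = 0.443 × 38.13% / 15.47% = 1.0919
β_Dray = 0.591 × 41.58% / 15.47% = 1.5885
β_Arden = 0.482 × 36.76% / 15.47% = 1.1453
β_Ellery = 0.105 × 32.84% / 15.47% = 0.2229
β_P = Σ w_i β_i = 0.07×1.2047 + 0.15×1.0919 + 0.16×1.5885 + 0.29×1.1453 + 0.33×0.2229 = 0.9080
E(R_P) = R_f + β_P × MRP = 4.08% + 0.9080 × 6.47% = 9.95%

9.95%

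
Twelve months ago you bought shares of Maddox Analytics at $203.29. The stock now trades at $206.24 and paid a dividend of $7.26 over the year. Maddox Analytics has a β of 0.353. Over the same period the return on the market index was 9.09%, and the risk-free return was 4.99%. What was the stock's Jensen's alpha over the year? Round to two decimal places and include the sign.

Realised HPR = (P1 + D1 − P0) / P0 = (206.24 + 7.26 − 203.29) / 203.29 = 10.21 / 203.29 = 5.0224%
MRP = 9.09% − 4.99% = 4.10%
CAPM required = R_f + β·MRP = 4.99% + 0.353 × 4.10% = 6.43730%
α = realised − required = 5.0224% − 6.43730% = -1.41%

-1.41%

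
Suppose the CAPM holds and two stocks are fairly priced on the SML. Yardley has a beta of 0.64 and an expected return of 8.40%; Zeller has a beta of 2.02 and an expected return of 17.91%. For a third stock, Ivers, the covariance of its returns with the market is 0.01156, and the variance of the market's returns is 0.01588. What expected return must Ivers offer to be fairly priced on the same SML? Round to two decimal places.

9.01%

MRP = (17.91% − 8.40%) / (2.02 − 0.64) = 6.8913%
R_f = 8.40% − 0.64 × 6.8913% = 3.9896%
β_Ivers = Cov / Var(R_m) = 0.01156 / 0.01588 = 0.7280
E(R_Ivers) = R_f + β × MRP = 3.9896% + 0.7280 × 6.8913% = 9.01%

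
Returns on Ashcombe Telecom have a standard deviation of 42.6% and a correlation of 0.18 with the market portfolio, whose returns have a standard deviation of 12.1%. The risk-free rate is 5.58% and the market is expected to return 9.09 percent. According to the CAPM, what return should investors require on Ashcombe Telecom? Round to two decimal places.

β = ρ × σ_i / σ_m = 0.18 × 42.6% / 12.1% = 0.6337
MRP = 9.09% − 5.58% = 3.51%
E(R) = 5.58% + 0.6337 × 3.51% = 7.80%

7.80%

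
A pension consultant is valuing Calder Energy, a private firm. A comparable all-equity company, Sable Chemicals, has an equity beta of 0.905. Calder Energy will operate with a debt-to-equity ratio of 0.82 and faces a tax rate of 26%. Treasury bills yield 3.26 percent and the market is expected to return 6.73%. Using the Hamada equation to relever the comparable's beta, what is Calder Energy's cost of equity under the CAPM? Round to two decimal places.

8.31%

β_L = β_U × [1 + (1 − t)(D/E)] = 0.905 × [1 + (1 − 0.26) × 0.82]
    = 0.905 × [1 + 0.74 × 0.82] = 0.905 × 1.6068 = 1.4542
MRP = 6.73% − 3.26% = 3.47%
E(R) = R_f + β_L × MRP = 3.26% + 1.4542 × 3.47% = 8.31%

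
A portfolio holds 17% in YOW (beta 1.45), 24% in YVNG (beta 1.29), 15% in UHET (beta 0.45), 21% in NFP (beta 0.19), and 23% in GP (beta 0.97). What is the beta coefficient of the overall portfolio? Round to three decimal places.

β_P = Σ w_i β_i = 0.17×1.45 + 0.24×1.29 + 0.15×0.45 + 0.21×0.19 + 0.23×0.97 = 0.8866

0.887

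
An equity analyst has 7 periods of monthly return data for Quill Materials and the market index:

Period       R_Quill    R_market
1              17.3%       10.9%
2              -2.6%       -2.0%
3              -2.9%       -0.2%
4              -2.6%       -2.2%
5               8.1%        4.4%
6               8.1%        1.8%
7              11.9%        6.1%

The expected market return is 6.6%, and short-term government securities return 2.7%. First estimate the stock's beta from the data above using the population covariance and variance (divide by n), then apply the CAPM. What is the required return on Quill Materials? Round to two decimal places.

Mean R_i = (17.3 − 2.6 − 2.9 − 2.6 + 8.1 + 8.1 + 11.9) / 7 = 5.3286%
Mean R_m = (10.9 − 2.0 − 0.2 − 2.2 + 4.4 + 1.8 + 6.1) / 7 = 2.6857%
Σ(R_i − R̄_i)(R_m − R̄_m) = 222.7029  ⇒  Cov = 222.7029 / 7 = 31.8147
Σ(R_m − R̄_m)² = 137.0086  ⇒  Var(R_m) = 137.0086 / 7 = 19.5727
β = Cov / Var(R_m) = 31.8147 / 19.5727 = 1.6255
MRP = 6.6% − 2.7% = 3.90%
E(R) = R_f + β × MRP = 2.7% + 1.6255 × 3.9% = 9.04%

9.04%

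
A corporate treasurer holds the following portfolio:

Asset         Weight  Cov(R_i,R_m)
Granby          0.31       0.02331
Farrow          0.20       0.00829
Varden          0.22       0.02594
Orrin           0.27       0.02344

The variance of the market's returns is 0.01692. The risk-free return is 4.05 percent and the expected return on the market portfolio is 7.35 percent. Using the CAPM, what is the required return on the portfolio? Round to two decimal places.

8.13%

β_Granby = 0.02331 / 0.01692 = 1.3777
β_Farrow = 0.00829 / 0.01692 = 0.4900
β_Varden = 0.02594 / 0.01692 = 1.5331
β_Orrin = 0.02344 / 0.01692 = 1.3853
β_P = Σ w_i β_i = 0.31×1.3777 + 0.20×0.4900 + 0.22×1.5331 + 0.27×1.3853 = 1.2364
MRP = 7.35% − 4.05% = 3.30%
E(R_P) = R_f + β_P × MRP = 4.05% + 1.2364 × 3.30% = 8.13%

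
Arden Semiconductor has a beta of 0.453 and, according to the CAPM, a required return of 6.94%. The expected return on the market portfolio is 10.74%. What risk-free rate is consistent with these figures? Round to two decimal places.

3.79%

E(R) = R_f + β(E(R_m) − R_f) = R_f(1 − β) + β·E(R_m)
6.94% = R_f × (1 − 0.453) + 0.453 × 10.74%
6.94% = R_f × 0.547 + 4.86522%
R_f = (6.94% − 4.86522%) / 0.547 = 3.79%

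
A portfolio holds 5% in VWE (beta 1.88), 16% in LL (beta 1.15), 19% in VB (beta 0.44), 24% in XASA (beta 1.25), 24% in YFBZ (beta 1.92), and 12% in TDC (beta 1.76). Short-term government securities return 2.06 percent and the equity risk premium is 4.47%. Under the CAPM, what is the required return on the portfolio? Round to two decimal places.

8.02%

β_P = Σ w_i β_i = 0.05×1.88 + 0.16×1.15 + 0.19×0.44 + 0.24×1.25 + 0.24×1.92 + 0.12×1.76 = 1.3336
E(R_P) = R_f + β_P × MRP = 2.06% + 1.3336 × 4.47% = 8.02%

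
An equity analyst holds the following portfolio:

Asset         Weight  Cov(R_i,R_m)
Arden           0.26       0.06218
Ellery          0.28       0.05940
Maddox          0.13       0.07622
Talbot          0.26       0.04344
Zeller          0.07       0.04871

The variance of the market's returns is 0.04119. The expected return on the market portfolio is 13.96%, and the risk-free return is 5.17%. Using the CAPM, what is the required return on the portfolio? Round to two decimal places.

17.42%

β_Arden = 0.06218 / 0.04119 = 1.5096
β_Ellery = 0.05940 / 0.04119 = 1.4421
β_Maddox = 0.07622 / 0.04119 = 1.8504
β_Talbot = 0.04344 / 0.04119 = 1.0546
β_Zeller = 0.04871 / 0.04119 = 1.1826
β_P = Σ w_i β_i = 0.26×1.5096 + 0.28×1.4421 + 0.13×1.8504 + 0.26×1.0546 + 0.07×1.1826 = 1.3938
MRP = 13.96% − 5.17% = 8.79%
E(R_P) = R_f + β_P × MRP = 5.17% + 1.3938 × 8.79% = 17.42%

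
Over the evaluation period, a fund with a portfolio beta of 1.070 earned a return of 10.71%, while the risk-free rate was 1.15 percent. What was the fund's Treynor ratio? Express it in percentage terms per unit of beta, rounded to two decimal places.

8.93%

Treynor = (R_P − R_f) / β_P = (10.71% − 1.15%) / 1.0700 = 9.56% / 1.0700 = 8.93%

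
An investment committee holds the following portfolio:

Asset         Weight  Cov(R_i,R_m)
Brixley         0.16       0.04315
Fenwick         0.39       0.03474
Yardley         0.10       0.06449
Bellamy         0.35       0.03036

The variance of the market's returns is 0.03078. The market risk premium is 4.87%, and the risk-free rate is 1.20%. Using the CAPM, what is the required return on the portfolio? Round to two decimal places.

β_Brixley = 0.04315 / 0.03078 = 1.4019
β_Fenwick = 0.03474 / 0.03078 = 1.1287
β_Yardley = 0.06449 / 0.03078 = 2.0952
β_Bellamy = 0.03036 / 0.03078 = 0.9864
β_P = Σ w_i β_i = 0.16×1.4019 + 0.39×1.1287 + 0.10×2.0952 + 0.35×0.9864 = 1.2193
E(R_P) = R_f + β_P × MRP = 1.20% + 1.2193 × 4.87% = 7.14%

7.14%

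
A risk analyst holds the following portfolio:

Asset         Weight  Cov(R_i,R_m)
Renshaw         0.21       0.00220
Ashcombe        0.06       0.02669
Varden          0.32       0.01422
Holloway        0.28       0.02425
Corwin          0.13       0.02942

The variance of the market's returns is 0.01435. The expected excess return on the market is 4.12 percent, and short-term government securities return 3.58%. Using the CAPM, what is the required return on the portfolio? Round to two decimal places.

β_Renshaw = 0.00220 / 0.01435 = 0.1533
β_Ashcombe = 0.02669 / 0.01435 = 1.8599
β_Varden = 0.01422 / 0.01435 = 0.9909
β_Holloway = 0.02425 / 0.01435 = 1.6899
β_Corwin = 0.02942 / 0.01435 = 2.0502
β_P = Σ w_i β_i = 0.21×0.1533 + 0.06×1.8599 + 0.32×0.9909 + 0.28×1.6899 + 0.13×2.0502 = 1.2006
E(R_P) = R_f + β_P × MRP = 3.58% + 1.2006 × 4.12% = 8.53%

8.53%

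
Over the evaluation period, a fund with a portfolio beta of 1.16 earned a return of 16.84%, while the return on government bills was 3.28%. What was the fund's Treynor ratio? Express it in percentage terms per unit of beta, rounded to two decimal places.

11.69%

Treynor = (R_P − R_f) / β_P = (16.84% − 3.28%) / 1.1600 = 13.56% / 1.1600 = 11.69%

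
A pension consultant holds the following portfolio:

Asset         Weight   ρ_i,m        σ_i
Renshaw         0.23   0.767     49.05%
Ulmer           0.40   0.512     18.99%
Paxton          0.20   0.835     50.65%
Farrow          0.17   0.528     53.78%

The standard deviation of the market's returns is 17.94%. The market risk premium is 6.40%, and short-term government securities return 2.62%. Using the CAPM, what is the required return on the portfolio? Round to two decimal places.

β_Renshaw = 0.767 × 49.05% / 17.94% = 2.0971
β_Ulmer = 0.512 × 18.99% / 17.94% = 0.5420
β_Paxton = 0.835 × 50.65% / 17.94% = 2.3575
β_Farrow = 0.528 × 53.78% / 17.94% = 1.5828
β_P = Σ w_i β_i = 0.23×2.0971 + 0.40×0.5420 + 0.20×2.3575 + 0.17×1.5828 = 1.4397
E(R_P) = R_f + β_P × MRP = 2.62% + 1.4397 × 6.40% = 11.83%

11.83%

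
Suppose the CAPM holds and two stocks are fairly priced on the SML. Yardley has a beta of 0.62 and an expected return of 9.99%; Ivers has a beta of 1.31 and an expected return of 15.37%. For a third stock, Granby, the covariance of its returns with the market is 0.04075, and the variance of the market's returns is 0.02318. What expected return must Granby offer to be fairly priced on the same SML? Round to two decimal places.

MRP = (15.37% − 9.99%) / (1.31 − 0.62) = 7.7971%
R_f = 9.99% − 0.62 × 7.7971% = 5.1558%
β_Granby = Cov / Var(R_m) = 0.04075 / 0.02318 = 1.7580
E(R_Granby) = R_f + β × MRP = 5.1558% + 1.7580 × 7.7971% = 18.86%

18.86%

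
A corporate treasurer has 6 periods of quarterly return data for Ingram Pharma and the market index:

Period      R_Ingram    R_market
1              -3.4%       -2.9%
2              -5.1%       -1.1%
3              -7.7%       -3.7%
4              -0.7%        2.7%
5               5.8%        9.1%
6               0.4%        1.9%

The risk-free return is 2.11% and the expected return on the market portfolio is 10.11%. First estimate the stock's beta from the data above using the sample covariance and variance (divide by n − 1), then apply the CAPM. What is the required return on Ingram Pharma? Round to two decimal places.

9.77%

Mean R_i = (-3.4 − 5.1 − 7.7 − 0.7 + 5.8 + 0.4) / 6 = -1.7833%
Mean R_m = (-2.9 − 1.1 − 3.7 + 2.7 + 9.1 + 1.9) / 6 = 1.0000%
Σ(R_i − R̄_i)(R_m − R̄_m) = 106.3100  ⇒  Cov = 106.3100 / 5 = 21.2620
Σ(R_m − R̄_m)² = 111.0200  ⇒  Var(R_m) = 111.0200 / 5 = 22.2040
β = Cov / Var(R_m) = 21.2620 / 22.2040 = 0.9576
MRP = 10.11% − 2.11% = 8.00%
E(R) = R_f + β × MRP = 2.11% + 0.9576 × 8.00% = 9.77%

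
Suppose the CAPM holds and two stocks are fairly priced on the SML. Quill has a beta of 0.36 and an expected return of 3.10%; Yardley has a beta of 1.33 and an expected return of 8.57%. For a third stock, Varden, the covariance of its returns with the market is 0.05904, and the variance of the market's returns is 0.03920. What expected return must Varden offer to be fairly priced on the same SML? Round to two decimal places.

9.56%

MRP = (8.57% − 3.10%) / (1.33 − 0.36) = 5.6392%
R_f = 3.10% − 0.36 × 5.6392% = 1.0699%
β_Varden = Cov / Var(R_m) = 0.05904 / 0.03920 = 1.5061
E(R_Varden) = R_f + β × MRP = 1.0699% + 1.5061 × 5.6392% = 9.56%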